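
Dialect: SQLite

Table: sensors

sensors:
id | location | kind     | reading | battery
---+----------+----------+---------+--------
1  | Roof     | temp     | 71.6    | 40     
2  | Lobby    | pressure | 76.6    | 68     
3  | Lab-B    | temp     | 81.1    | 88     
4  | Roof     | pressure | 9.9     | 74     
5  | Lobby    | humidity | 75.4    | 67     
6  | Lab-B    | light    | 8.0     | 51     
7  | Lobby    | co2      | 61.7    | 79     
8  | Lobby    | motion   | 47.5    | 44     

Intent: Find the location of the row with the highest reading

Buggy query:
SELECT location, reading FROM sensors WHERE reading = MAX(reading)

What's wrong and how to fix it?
Bug: WHERE is evaluated per row; an aggregate over the whole table isn't defined there

Fix: Wrap MAX in a scalar subquery so WHERE compares against a single value

Corrected query:
SELECT location, reading FROM sensors WHERE reading = (SELECT MAX(reading) FROM sensors)

Result:
location | reading
---------+--------
Lab-B    | 81.1   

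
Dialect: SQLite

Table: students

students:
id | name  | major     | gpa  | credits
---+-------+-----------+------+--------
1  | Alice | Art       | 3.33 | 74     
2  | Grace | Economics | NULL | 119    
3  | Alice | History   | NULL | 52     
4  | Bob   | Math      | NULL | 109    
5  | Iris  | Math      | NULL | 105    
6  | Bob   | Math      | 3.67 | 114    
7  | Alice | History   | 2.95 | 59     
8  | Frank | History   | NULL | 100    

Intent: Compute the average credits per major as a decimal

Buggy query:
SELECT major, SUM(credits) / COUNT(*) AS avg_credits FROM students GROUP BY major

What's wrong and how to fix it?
Bug: Both operands are integers, so '/' performs integer division and truncates

Fix: Cast one side to REAL so the division keeps the fractional part

Corrected query:
SELECT major, SUM(credits) * 1.0 / COUNT(*) AS avg_credits FROM students GROUP BY major

Result:
major     | avg_credits
----------+------------
Art       | 74         
Economics | 119        
History   | 70.333333  
Math      | 109.333333 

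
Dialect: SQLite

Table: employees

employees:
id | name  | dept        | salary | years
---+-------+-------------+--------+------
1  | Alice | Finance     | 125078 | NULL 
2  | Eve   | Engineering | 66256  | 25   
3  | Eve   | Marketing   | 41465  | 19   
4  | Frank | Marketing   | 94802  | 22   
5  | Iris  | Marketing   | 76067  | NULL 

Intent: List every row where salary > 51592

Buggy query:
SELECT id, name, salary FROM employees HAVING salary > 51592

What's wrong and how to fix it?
Bug: HAVING filters the output of aggregation, but this query has no GROUP BY and no aggregate functions, so SQLite rejects it (HAVING clause on a non-aggregate query); the condition here is per row

Fix: Use WHERE for row-level filtering

Corrected query:
SELECT id, name, salary FROM employees WHERE salary > 51592

Result:
id | name  | salary
---+-------+-------
1  | Alice | 125078
2  | Eve   | 66256 
4  | Frank | 94802 
5  | Iris  | 76067 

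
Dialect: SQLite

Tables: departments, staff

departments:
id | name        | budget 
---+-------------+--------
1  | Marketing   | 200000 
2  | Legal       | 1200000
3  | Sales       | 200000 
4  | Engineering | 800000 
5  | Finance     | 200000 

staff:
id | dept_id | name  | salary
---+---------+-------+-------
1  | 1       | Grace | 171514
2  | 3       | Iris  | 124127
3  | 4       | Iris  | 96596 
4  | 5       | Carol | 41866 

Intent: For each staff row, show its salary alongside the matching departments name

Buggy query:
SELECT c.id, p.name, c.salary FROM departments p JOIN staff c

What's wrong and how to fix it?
Bug: JOIN with no ON clause produces a cartesian product; every staff row pairs with every departments row

Fix: Add ON c.dept_id = p.id to the JOIN

Corrected query:
SELECT c.id, p.name, c.salary FROM departments p JOIN staff c ON c.dept_id = p.id

Result:
id | name        | salary
---+-------------+-------
1  | Marketing   | 171514
2  | Sales       | 124127
3  | Engineering | 96596 
4  | Finance     | 41866 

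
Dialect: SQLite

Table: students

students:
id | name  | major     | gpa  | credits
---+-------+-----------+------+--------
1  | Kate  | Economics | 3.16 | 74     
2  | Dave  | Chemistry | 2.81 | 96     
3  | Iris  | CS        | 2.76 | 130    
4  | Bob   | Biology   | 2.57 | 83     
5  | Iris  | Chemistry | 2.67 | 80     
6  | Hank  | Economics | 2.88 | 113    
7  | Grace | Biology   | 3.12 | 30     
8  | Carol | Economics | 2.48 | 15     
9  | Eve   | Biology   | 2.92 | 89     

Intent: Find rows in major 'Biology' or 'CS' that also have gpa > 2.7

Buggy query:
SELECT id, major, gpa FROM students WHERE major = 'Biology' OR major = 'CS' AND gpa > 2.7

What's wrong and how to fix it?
Bug: AND binds tighter than OR, so this parses as major = 'Biology' OR (major = 'CS' AND gpa > 2.7)

Fix: Group the OR with parentheses (or use IN), then AND the threshold

Corrected query:
SELECT id, major, gpa FROM students WHERE (major = 'Biology' OR major = 'CS') AND gpa > 2.7

Result:
id | major   | gpa 
---+---------+-----
3  | CS      | 2.76
7  | Biology | 3.12
9  | Biology | 2.92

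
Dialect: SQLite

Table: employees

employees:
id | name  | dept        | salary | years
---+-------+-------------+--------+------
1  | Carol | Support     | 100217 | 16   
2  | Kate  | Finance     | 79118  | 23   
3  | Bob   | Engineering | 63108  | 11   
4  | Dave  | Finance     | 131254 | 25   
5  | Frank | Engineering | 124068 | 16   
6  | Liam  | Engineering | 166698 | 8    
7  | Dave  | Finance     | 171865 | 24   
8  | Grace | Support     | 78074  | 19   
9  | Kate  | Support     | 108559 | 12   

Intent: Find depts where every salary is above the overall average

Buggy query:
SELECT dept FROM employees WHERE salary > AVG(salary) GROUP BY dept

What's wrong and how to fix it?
Bug: WHERE evaluates per row before aggregation, so AVG() is unavailable

Fix: Compute the overall average in a scalar subquery and compare each group's MIN against it in HAVING

Corrected query:
SELECT dept FROM employees GROUP BY dept HAVING MIN(salary) > (SELECT AVG(salary) FROM employees)

Result:
(no rows)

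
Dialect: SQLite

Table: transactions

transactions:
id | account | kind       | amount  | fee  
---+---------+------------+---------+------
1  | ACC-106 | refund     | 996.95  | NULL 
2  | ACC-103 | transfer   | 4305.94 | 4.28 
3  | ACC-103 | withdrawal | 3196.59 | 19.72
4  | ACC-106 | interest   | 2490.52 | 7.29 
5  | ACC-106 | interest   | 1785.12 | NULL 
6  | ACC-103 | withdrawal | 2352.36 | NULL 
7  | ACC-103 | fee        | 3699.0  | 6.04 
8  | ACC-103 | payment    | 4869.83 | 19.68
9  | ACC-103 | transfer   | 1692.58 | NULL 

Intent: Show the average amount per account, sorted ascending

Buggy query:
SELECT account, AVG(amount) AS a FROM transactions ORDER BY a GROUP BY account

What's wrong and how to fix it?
Bug: GROUP BY must precede ORDER BY

Fix: Move ORDER BY to the end, after GROUP BY

Corrected query:
SELECT account, AVG(amount) AS a FROM transactions GROUP BY account ORDER BY a

Result:
account | a          
--------+------------
ACC-106 | 1757.53    
ACC-103 | 3352.716667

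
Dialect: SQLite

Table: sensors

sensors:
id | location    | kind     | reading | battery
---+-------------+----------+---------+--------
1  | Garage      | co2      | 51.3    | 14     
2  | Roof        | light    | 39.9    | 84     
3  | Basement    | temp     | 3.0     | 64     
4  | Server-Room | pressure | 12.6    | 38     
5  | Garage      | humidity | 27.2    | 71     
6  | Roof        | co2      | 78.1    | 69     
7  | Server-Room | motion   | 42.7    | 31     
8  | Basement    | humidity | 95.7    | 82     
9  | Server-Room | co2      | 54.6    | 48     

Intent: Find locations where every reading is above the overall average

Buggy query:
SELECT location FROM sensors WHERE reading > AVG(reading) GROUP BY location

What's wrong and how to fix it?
Bug: WHERE evaluates per row before aggregation, so AVG() is unavailable

Fix: Use a subquery for AVG and a HAVING MIN(...) filter so the condition holds for every row in the group

Corrected query:
SELECT location FROM sensors GROUP BY location HAVING MIN(reading) > (SELECT AVG(reading) FROM sensors)

Result:
(no rows)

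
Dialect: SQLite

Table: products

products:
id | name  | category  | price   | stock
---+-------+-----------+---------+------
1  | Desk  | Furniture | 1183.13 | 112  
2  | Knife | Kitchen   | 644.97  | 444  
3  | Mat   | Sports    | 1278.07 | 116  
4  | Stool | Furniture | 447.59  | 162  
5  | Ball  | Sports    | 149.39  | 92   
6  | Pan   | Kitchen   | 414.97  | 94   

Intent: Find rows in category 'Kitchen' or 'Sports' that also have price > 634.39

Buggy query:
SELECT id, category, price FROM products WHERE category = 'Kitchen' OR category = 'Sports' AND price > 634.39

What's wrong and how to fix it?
Bug: Without parentheses, AND is evaluated before OR, so the price filter only applies to the 'Sports' branch

Fix: Add parentheses around the OR so the AND applies to both alternatives

Corrected query:
SELECT id, category, price FROM products WHERE (category = 'Kitchen' OR category = 'Sports') AND price > 634.39

Result:
id | category | price  
---+----------+--------
2  | Kitchen  | 644.97 
3  | Sports   | 1278.07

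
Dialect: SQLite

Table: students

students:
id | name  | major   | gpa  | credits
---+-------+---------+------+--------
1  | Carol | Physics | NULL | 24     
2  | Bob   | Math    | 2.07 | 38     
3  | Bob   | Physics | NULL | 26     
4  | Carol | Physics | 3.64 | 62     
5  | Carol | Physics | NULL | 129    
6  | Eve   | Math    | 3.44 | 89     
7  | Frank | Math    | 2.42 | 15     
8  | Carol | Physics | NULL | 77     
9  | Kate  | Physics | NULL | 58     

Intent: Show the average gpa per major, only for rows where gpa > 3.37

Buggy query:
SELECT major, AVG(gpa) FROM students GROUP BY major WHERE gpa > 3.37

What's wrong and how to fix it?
Bug: WHERE cannot follow GROUP BY

Fix: Move the WHERE clause before GROUP BY

Corrected query:
SELECT major, AVG(gpa) FROM students WHERE gpa > 3.37 GROUP BY major

Result:
major   | AVG(gpa)
--------+---------
Math    | 3.44    
Physics | 3.64    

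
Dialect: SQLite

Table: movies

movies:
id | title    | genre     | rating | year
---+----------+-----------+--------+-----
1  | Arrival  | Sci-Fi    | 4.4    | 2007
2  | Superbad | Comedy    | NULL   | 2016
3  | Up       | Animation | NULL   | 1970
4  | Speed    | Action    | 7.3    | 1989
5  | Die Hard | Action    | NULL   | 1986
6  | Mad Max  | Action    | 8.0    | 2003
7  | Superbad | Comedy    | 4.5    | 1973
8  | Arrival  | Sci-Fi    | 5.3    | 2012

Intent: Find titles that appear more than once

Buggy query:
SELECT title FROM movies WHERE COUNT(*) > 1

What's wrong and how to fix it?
Bug: WHERE can't reference COUNT(*); aggregates are computed after WHERE

Fix: GROUP BY title, then filter groups with HAVING COUNT(*) > 1

Corrected query:
SELECT title FROM movies GROUP BY title HAVING COUNT(*) > 1

Result:
title   
--------
Arrival 
Superbad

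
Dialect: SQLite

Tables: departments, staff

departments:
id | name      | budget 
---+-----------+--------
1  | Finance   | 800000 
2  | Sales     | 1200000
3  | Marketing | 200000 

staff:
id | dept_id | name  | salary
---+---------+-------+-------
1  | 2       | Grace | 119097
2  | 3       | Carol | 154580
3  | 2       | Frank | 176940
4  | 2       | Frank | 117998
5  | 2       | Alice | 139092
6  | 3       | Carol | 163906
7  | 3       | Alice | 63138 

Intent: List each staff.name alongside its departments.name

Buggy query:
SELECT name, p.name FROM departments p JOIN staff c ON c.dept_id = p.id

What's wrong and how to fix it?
Bug: 'name' exists in both joined tables, so the database can't tell which one is meant

Fix: Prefix ambiguous columns with the table alias

Corrected query:
SELECT c.name, p.name FROM departments p JOIN staff c ON c.dept_id = p.id

Result:
name  | name     
------+----------
Grace | Sales    
Carol | Marketing
Frank | Sales    
Frank | Sales    
Alice | Sales    
Carol | Marketing
Alice | Marketing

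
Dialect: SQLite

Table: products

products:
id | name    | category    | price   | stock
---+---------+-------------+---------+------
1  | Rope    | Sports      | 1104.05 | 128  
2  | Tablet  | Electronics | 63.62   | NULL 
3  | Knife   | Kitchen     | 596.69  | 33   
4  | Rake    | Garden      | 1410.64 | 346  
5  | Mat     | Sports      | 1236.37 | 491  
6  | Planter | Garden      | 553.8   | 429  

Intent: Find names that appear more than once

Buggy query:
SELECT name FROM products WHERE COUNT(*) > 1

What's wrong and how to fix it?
Bug: COUNT(*) is an aggregate and cannot be used in WHERE

Fix: Group first, then use HAVING for the count condition

Corrected query:
SELECT name FROM products GROUP BY name HAVING COUNT(*) > 1

Result:
(no rows)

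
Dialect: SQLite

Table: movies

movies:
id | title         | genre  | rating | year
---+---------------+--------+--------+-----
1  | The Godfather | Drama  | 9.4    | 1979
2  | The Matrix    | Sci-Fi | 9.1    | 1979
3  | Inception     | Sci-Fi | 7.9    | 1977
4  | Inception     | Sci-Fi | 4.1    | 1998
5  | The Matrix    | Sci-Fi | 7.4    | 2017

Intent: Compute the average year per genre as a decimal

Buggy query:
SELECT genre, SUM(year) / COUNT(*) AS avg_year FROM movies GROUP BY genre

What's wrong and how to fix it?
Bug: Both operands are integers, so '/' performs integer division and truncates

Fix: Multiply by 1.0 (or CAST to REAL) to force floating-point division

Corrected query:
SELECT genre, SUM(year) * 1.0 / COUNT(*) AS avg_year FROM movies GROUP BY genre

Result:
genre  | avg_year
-------+---------
Drama  | 1979    
Sci-Fi | 1992.75 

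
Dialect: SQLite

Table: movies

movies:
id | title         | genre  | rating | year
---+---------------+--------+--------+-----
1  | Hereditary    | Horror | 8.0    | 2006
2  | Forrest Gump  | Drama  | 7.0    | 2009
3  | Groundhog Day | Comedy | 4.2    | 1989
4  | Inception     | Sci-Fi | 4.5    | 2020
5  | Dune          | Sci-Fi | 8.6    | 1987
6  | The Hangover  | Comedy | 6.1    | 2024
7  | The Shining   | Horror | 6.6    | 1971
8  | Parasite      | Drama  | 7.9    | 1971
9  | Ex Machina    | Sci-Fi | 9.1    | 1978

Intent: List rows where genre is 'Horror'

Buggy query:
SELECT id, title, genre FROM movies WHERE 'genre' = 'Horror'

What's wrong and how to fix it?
Bug: Single quotes denote string literals in SQL; the column name is being compared as a constant string

Fix: Remove the quotes around the column name (or use double quotes for an identifier)

Corrected query:
SELECT id, title, genre FROM movies WHERE genre = 'Horror'

Result:
id | title       | genre 
---+-------------+-------
1  | Hereditary  | Horror
7  | The Shining | Horror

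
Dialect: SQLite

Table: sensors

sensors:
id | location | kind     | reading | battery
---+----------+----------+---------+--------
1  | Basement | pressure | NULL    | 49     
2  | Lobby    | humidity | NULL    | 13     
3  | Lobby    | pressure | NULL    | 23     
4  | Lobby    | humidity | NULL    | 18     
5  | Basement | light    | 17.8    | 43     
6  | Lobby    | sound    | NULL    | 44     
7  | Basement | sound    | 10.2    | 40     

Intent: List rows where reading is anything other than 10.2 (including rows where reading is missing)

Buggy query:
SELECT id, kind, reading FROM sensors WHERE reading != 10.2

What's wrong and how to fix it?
Bug: Inequality against NULL is unknown, not true; rows with NULL are dropped

Fix: Add an explicit OR reading IS NULL to include the missing-value rows

Corrected query:
SELECT id, kind, reading FROM sensors WHERE reading != 10.2 OR reading IS NULL

Result:
id | kind     | reading
---+----------+--------
1  | pressure | NULL   
2  | humidity | NULL   
3  | pressure | NULL   
4  | humidity | NULL   
5  | light    | 17.8   
6  | sound    | NULL   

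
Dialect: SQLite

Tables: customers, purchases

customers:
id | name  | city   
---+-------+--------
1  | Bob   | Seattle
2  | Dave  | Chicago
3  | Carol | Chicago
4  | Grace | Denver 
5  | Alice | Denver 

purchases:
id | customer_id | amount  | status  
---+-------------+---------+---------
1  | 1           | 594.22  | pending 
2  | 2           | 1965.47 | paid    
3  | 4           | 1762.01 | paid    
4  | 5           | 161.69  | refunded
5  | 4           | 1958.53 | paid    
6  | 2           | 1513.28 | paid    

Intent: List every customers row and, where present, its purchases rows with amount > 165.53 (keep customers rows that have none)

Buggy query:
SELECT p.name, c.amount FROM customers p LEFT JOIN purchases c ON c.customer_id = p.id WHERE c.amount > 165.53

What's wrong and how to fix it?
Bug: A WHERE condition on the right-hand table after LEFT JOIN drops unmatched parents

Fix: Move the right-table condition into the ON clause so unmatched parents are kept

Corrected query:
SELECT p.name, c.amount FROM customers p LEFT JOIN purchases c ON c.customer_id = p.id AND c.amount > 165.53

Result:
name  | amount 
------+--------
Bob   | 594.22 
Dave  | 1513.28
Dave  | 1965.47
Carol | NULL   
Grace | 1762.01
Grace | 1958.53
Alice | NULL   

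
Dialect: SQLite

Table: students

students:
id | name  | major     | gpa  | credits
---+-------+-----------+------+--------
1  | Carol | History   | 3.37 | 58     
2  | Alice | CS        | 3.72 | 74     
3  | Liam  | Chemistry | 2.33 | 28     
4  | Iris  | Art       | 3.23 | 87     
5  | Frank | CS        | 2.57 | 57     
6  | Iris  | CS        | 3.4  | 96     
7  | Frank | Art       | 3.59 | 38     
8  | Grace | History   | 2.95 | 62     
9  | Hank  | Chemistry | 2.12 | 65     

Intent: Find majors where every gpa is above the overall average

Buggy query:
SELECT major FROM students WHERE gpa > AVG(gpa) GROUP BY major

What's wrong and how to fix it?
Bug: AVG() is an aggregate; it can't sit directly in WHERE

Fix: Use a subquery for AVG and a HAVING MIN(...) filter so the condition holds for every row in the group

Corrected query:
SELECT major FROM students GROUP BY major HAVING MIN(gpa) > (SELECT AVG(gpa) FROM students)

Result:
major
-----
Art  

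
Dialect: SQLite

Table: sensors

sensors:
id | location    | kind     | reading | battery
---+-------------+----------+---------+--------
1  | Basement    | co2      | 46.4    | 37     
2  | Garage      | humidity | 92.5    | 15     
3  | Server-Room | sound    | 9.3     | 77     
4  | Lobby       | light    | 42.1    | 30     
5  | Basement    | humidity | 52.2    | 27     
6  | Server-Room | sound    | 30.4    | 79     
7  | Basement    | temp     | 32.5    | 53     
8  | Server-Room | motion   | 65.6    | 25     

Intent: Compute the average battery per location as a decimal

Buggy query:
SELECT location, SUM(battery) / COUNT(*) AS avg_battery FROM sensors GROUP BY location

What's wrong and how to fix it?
Bug: Both operands are integers, so '/' performs integer division and truncates

Fix: Cast one side to REAL so the division keeps the fractional part

Corrected query:
SELECT location, SUM(battery) * 1.0 / COUNT(*) AS avg_battery FROM sensors GROUP BY location

Result:
location    | avg_battery
------------+------------
Basement    | 39         
Garage      | 15         
Lobby       | 30         
Server-Room | 60.333333  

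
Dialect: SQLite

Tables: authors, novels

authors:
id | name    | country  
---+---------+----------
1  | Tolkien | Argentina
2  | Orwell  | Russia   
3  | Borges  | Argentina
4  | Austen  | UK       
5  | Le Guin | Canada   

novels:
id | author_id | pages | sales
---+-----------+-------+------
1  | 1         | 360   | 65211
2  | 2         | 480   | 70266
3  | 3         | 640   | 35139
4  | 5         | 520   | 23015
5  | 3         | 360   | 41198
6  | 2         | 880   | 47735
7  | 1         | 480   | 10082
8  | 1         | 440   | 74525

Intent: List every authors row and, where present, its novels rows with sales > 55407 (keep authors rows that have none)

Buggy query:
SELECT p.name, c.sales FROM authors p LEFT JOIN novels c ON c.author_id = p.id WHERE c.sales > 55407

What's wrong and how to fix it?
Bug: Filtering c.sales in WHERE discards the NULL rows produced by LEFT JOIN, turning it into an inner join

Fix: Move the right-table condition into the ON clause so unmatched parents are kept

Corrected query:
SELECT p.name, c.sales FROM authors p LEFT JOIN novels c ON c.author_id = p.id AND c.sales > 55407

Result:
name    | sales
--------+------
Tolkien | 65211
Tolkien | 74525
Orwell  | 70266
Borges  | NULL 
Austen  | NULL 
Le Guin | NULL 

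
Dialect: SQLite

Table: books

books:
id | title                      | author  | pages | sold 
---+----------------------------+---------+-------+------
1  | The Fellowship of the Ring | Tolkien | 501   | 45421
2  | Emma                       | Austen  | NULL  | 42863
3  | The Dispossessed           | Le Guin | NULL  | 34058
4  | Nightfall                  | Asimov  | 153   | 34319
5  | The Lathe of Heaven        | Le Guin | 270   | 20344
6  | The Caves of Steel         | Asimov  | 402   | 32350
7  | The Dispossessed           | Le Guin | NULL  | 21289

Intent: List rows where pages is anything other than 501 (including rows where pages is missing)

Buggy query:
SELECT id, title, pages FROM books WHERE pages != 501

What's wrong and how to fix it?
Bug: 'pages != 501' is unknown when pages is NULL, so NULL rows are silently excluded

Fix: Handle NULL separately with IS NULL alongside the inequality

Corrected query:
SELECT id, title, pages FROM books WHERE pages != 501 OR pages IS NULL

Result:
id | title               | pages
---+---------------------+------
2  | Emma                | NULL 
3  | The Dispossessed    | NULL 
4  | Nightfall           | 153  
5  | The Lathe of Heaven | 270  
6  | The Caves of Steel  | 402  
7  | The Dispossessed    | NULL 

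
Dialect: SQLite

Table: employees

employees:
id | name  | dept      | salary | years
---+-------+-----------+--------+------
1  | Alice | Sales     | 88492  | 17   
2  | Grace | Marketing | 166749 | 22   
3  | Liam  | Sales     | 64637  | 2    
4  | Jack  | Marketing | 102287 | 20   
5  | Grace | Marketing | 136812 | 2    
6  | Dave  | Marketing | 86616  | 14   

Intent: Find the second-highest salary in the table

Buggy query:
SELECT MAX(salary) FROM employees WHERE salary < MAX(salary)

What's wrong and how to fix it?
Bug: MAX(salary) on the right of the comparison is an aggregate-in-WHERE error

Fix: Put the inner MAX in a scalar subquery

Corrected query:
SELECT MAX(salary) FROM employees WHERE salary < (SELECT MAX(salary) FROM employees)

Result:
MAX(salary)
-----------
136812     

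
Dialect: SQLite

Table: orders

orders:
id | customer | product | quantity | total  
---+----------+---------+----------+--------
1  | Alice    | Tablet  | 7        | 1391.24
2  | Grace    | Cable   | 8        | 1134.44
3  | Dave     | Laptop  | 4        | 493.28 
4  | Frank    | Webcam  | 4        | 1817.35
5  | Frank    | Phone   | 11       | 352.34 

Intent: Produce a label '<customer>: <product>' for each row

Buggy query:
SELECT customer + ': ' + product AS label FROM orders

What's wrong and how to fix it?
Bug: '+' is numeric addition; on text columns SQLite converts them to 0 instead of concatenating

Fix: Replace + with || to concatenate text

Corrected query:
SELECT customer || ': ' || product AS label FROM orders

Result:
label        
-------------
Alice: Tablet
Grace: Cable 
Dave: Laptop 
Frank: Webcam
Frank: Phone 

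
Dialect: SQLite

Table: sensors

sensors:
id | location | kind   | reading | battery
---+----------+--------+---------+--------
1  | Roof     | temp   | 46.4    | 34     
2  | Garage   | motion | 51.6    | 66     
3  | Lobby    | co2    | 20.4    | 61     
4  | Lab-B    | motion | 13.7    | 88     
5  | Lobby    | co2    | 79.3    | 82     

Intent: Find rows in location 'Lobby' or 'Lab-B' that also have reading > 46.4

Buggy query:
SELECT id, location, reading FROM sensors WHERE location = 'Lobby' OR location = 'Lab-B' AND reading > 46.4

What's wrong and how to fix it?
Bug: Without parentheses, AND is evaluated before OR, so the reading filter only applies to the 'Lab-B' branch

Fix: Group the OR with parentheses (or use IN), then AND the threshold

Corrected query:
SELECT id, location, reading FROM sensors WHERE (location = 'Lobby' OR location = 'Lab-B') AND reading > 46.4

Result:
id | location | reading
---+----------+--------
5  | Lobby    | 79.3   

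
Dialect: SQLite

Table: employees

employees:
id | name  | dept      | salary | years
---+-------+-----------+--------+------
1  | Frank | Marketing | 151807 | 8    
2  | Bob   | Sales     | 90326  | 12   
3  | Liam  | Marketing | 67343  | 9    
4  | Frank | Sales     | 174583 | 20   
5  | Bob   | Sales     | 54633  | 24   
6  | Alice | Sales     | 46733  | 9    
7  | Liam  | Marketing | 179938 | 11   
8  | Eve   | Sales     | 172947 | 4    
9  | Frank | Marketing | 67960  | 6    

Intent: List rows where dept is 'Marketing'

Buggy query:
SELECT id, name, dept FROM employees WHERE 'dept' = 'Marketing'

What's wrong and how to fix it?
Bug: 'dept' in single quotes is a string literal, not the column; the comparison is literal-vs-literal and never true

Fix: Reference the column as dept without single quotes

Corrected query:
SELECT id, name, dept FROM employees WHERE dept = 'Marketing'

Result:
id | name  | dept     
---+-------+----------
1  | Frank | Marketing
3  | Liam  | Marketing
7  | Liam  | Marketing
9  | Frank | Marketing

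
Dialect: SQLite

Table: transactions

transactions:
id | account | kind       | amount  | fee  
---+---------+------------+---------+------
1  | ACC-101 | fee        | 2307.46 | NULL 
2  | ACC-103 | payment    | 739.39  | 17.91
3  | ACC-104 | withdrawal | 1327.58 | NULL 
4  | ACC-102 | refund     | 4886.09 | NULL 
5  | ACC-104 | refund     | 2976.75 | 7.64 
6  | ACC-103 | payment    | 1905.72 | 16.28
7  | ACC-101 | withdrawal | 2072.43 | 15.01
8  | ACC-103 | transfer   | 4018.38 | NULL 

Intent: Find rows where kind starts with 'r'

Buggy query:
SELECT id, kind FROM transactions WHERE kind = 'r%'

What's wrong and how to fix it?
Bug: Wildcards only work with LIKE; '=' treats '%' as a literal character

Fix: Replace '=' with LIKE so 'r%' is treated as a pattern

Corrected query:
SELECT id, kind FROM transactions WHERE kind LIKE 'r%'

Result:
id | kind  
---+-------
4  | refund
5  | refund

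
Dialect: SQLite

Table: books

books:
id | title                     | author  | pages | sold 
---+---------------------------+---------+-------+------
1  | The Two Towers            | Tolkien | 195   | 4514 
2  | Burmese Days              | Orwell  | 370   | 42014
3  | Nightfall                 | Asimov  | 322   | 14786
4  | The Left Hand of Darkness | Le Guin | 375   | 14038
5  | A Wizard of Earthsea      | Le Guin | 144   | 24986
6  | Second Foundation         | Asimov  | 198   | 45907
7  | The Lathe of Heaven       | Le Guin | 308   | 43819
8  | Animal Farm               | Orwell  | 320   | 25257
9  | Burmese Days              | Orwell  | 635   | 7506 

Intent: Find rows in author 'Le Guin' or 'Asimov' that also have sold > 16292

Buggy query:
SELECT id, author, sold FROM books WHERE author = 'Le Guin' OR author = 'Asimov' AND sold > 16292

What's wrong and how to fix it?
Bug: Without parentheses, AND is evaluated before OR, so the sold filter only applies to the 'Asimov' branch

Fix: Add parentheses around the OR so the AND applies to both alternatives

Corrected query:
SELECT id, author, sold FROM books WHERE (author = 'Le Guin' OR author = 'Asimov') AND sold > 16292

Result:
id | author  | sold 
---+---------+------
5  | Le Guin | 24986
6  | Asimov  | 45907
7  | Le Guin | 43819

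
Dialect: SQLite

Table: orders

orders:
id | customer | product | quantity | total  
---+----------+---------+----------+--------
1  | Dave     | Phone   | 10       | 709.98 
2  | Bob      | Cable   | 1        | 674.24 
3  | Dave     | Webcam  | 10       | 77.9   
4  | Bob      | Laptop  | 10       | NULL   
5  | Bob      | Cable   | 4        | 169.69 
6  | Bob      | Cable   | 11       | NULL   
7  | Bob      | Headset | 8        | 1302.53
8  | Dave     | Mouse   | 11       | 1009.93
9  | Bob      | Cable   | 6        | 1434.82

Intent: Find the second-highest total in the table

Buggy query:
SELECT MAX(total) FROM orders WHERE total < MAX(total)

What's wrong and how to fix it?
Bug: MAX(total) on the right of the comparison is an aggregate-in-WHERE error

Fix: Put the inner MAX in a scalar subquery

Corrected query:
SELECT MAX(total) FROM orders WHERE total < (SELECT MAX(total) FROM orders)

Result:
MAX(total)
----------
1302.53   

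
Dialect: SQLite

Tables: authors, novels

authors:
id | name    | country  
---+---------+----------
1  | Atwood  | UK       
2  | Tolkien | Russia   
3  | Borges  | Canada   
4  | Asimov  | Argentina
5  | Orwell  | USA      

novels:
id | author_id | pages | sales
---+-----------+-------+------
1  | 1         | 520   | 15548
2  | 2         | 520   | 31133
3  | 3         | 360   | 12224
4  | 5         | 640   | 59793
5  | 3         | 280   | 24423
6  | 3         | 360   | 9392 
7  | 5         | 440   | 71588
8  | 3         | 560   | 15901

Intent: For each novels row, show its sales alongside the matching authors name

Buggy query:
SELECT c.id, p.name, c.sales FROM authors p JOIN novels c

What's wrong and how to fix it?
Bug: Missing join condition: each novels row is matched to all authors rows instead of just its own

Fix: Specify the join condition linking the foreign key to the parent id

Corrected query:
SELECT c.id, p.name, c.sales FROM authors p JOIN novels c ON c.author_id = p.id

Result:
id | name    | sales
---+---------+------
1  | Atwood  | 15548
2  | Tolkien | 31133
3  | Borges  | 12224
4  | Orwell  | 59793
5  | Borges  | 24423
6  | Borges  | 9392 
7  | Orwell  | 71588
8  | Borges  | 15901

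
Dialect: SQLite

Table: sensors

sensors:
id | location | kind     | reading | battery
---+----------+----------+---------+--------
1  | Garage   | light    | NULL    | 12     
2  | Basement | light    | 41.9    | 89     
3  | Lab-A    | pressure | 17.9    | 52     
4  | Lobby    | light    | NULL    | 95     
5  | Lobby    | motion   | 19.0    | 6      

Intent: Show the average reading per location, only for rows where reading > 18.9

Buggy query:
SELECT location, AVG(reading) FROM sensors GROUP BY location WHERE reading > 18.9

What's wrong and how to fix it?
Bug: Row-level WHERE must come before GROUP BY in the clause order

Fix: Move the WHERE clause before GROUP BY

Corrected query:
SELECT location, AVG(reading) FROM sensors WHERE reading > 18.9 GROUP BY location

Result:
location | AVG(reading)
---------+-------------
Basement | 41.9        
Lobby    | 19          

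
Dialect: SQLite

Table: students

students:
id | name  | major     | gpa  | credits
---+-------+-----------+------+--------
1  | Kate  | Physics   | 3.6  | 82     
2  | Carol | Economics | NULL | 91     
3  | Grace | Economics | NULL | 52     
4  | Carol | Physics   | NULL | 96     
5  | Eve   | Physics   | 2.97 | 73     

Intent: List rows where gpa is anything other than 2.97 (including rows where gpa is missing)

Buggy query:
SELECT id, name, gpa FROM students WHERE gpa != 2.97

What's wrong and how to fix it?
Bug: 'gpa != 2.97' is unknown when gpa is NULL, so NULL rows are silently excluded

Fix: Add an explicit OR gpa IS NULL to include the missing-value rows

Corrected query:
SELECT id, name, gpa FROM students WHERE gpa != 2.97 OR gpa IS NULL

Result:
id | name  | gpa 
---+-------+-----
1  | Kate  | 3.6 
2  | Carol | NULL
3  | Grace | NULL
4  | Carol | NULL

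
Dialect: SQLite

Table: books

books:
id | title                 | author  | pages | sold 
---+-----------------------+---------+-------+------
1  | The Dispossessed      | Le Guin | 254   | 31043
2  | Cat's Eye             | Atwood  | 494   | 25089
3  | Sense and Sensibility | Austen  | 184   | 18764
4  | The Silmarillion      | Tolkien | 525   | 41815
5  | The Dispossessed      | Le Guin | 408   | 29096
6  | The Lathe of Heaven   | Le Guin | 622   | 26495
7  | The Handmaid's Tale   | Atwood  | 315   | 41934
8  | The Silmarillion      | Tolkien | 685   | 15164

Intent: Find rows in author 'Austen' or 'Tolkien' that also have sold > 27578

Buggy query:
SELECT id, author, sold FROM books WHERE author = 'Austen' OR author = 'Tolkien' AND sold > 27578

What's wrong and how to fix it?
Bug: Without parentheses, AND is evaluated before OR, so the sold filter only applies to the 'Tolkien' branch

Fix: Group the OR with parentheses (or use IN), then AND the threshold

Corrected query:
SELECT id, author, sold FROM books WHERE (author = 'Austen' OR author = 'Tolkien') AND sold > 27578

Result:
id | author  | sold 
---+---------+------
4  | Tolkien | 41815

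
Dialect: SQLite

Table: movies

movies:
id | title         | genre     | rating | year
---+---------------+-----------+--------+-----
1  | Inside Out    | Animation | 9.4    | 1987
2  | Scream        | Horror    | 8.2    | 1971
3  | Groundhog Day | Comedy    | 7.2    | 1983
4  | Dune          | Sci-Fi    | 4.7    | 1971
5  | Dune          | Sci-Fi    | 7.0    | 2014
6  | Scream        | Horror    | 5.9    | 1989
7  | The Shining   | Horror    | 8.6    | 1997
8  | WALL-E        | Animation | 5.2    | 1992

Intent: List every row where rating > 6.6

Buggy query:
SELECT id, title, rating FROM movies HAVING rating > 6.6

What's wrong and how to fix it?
Bug: HAVING filters the output of aggregation, but this query has no GROUP BY and no aggregate functions, so SQLite rejects it (HAVING clause on a non-aggregate query); the condition here is per row

Fix: Use WHERE for row-level filtering

Corrected query:
SELECT id, title, rating FROM movies WHERE rating > 6.6

Result:
id | title         | rating
---+---------------+-------
1  | Inside Out    | 9.4   
2  | Scream        | 8.2   
3  | Groundhog Day | 7.2   
5  | Dune          | 7     
7  | The Shining   | 8.6   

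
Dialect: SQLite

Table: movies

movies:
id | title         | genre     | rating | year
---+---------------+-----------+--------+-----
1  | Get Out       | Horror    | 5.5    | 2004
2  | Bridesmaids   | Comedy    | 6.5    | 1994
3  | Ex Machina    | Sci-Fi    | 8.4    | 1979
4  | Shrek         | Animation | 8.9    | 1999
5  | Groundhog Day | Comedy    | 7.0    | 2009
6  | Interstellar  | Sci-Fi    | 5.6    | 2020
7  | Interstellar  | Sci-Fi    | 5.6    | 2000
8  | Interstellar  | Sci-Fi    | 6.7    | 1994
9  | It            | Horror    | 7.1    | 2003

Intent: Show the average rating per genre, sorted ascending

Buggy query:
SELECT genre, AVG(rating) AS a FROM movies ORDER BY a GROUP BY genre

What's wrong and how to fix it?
Bug: ORDER BY appears before GROUP BY; SQL clause order requires GROUP BY first

Fix: Reorder: SELECT … FROM … GROUP BY … ORDER BY …

Corrected query:
SELECT genre, AVG(rating) AS a FROM movies GROUP BY genre ORDER BY a

Result:
genre     | a    
----------+------
Horror    | 6.3  
Sci-Fi    | 6.575
Comedy    | 6.75 
Animation | 8.9  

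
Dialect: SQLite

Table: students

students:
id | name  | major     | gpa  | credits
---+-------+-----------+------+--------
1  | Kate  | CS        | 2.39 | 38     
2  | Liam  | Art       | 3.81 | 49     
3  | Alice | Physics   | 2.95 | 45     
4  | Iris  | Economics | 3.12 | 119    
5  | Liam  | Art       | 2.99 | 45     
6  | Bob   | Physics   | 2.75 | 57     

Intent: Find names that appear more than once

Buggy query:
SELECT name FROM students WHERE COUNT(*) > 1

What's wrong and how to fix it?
Bug: COUNT(*) is an aggregate and cannot be used in WHERE

Fix: Group first, then use HAVING for the count condition

Corrected query:
SELECT name FROM students GROUP BY name HAVING COUNT(*) > 1

Result:
name
----
Liam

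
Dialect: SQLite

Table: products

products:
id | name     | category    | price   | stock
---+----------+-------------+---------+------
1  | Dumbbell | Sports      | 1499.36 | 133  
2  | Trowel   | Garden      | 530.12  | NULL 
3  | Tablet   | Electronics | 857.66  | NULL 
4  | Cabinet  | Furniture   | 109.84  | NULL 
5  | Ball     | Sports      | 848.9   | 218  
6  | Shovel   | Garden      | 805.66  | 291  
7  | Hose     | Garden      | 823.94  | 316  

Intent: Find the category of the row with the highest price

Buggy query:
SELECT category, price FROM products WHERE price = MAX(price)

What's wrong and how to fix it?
Bug: MAX(price) is an aggregate and cannot be used directly in WHERE

Fix: Wrap MAX in a scalar subquery so WHERE compares against a single value

Corrected query:
SELECT category, price FROM products WHERE price = (SELECT MAX(price) FROM products)

Result:
category | price  
---------+--------
Sports   | 1499.36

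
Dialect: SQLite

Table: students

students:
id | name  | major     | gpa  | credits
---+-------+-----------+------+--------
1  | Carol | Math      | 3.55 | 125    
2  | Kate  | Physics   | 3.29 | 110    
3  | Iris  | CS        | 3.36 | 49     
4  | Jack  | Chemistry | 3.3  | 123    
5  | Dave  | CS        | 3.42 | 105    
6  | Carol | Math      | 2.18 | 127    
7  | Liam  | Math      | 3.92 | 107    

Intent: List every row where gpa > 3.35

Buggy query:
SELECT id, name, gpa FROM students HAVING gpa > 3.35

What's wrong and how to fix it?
Bug: HAVING filters the output of aggregation, but this query has no GROUP BY and no aggregate functions, so SQLite rejects it (HAVING clause on a non-aggregate query); the condition here is per row

Fix: Replace HAVING with WHERE since the condition applies to individual rows

Corrected query:
SELECT id, name, gpa FROM students WHERE gpa > 3.35

Result:
id | name  | gpa 
---+-------+-----
1  | Carol | 3.55
3  | Iris  | 3.36
5  | Dave  | 3.42
7  | Liam  | 3.92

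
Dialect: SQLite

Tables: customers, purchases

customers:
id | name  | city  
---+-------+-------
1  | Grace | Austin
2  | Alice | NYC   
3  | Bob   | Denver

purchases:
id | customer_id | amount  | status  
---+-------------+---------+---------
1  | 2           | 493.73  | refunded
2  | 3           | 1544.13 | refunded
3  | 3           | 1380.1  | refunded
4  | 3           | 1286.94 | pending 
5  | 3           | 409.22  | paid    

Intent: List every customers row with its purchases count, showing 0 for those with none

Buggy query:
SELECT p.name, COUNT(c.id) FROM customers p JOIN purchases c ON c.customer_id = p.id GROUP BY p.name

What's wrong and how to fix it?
Bug: An inner join excludes parents with zero children

Fix: Use LEFT JOIN so parents without children still appear (COUNT(c.id) gives 0)

Corrected query:
SELECT p.name, COUNT(c.id) FROM customers p LEFT JOIN purchases c ON c.customer_id = p.id GROUP BY p.name

Result:
name  | COUNT(c.id)
------+------------
Alice | 1          
Bob   | 4          
Grace | 0          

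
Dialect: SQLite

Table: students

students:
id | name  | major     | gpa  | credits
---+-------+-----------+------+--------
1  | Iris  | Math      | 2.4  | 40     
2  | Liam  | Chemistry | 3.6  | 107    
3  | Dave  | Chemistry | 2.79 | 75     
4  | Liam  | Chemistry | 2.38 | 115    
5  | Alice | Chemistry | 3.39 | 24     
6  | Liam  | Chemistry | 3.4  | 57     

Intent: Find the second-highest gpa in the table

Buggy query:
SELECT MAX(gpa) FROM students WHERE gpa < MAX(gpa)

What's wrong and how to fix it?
Bug: MAX(gpa) on the right of the comparison is an aggregate-in-WHERE error

Fix: Put the inner MAX in a scalar subquery

Corrected query:
SELECT MAX(gpa) FROM students WHERE gpa < (SELECT MAX(gpa) FROM students)

Result:
MAX(gpa)
--------
3.4     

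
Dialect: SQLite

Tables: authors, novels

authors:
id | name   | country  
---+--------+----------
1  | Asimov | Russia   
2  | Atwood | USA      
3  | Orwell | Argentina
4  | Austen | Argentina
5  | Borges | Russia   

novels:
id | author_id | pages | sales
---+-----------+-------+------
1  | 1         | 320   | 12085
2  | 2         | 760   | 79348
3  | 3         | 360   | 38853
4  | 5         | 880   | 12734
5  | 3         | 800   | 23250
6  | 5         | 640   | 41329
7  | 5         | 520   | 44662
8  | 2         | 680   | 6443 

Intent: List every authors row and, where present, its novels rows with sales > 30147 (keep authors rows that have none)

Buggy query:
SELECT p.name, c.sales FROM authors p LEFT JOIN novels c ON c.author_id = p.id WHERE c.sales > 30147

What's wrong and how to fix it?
Bug: Filtering c.sales in WHERE discards the NULL rows produced by LEFT JOIN, turning it into an inner join

Fix: Move the right-table condition into the ON clause so unmatched parents are kept

Corrected query:
SELECT p.name, c.sales FROM authors p LEFT JOIN novels c ON c.author_id = p.id AND c.sales > 30147

Result:
name   | sales
-------+------
Asimov | NULL 
Atwood | 79348
Orwell | 38853
Austen | NULL 
Borges | 41329
Borges | 44662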